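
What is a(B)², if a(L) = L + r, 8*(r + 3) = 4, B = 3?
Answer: ¼ ≈ 0.25000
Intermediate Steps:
r = -5/2 (r = -3 + (⅛)*4 = -3 + ½ = -5/2 ≈ -2.5000)
a(L) = -5/2 + L (a(L) = L - 5/2 = -5/2 + L)
a(B)² = (-5/2 + 3)² = (½)² = ¼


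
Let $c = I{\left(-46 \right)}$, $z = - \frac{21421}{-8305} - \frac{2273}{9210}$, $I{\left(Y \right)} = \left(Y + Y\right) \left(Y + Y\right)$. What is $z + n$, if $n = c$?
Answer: $\frac{129516345869}{15297810} \approx 8466.3$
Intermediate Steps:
$I{\left(Y \right)} = 4 Y^{2}$ ($I{\left(Y \right)} = 2 Y 2 Y = 4 Y^{2}$)
$z = \frac{35682029}{15297810}$ ($z = \left(-21421\right) \left(- \frac{1}{8305}\right) - \frac{2273}{9210} = \frac{21421}{8305} - \frac{2273}{9210} = \frac{35682029}{15297810} \approx 2.3325$)
$c = 8464$ ($c = 4 \left(-46\right)^{2} = 4 \cdot 2116 = 8464$)
$n = 8464$
$z + n = \frac{35682029}{15297810} + 8464 = \frac{129516345869}{15297810}$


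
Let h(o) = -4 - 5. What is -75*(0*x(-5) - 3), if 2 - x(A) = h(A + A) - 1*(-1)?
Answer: 225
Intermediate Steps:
h(o) = -9
x(A) = 10 (x(A) = 2 - (-9 - 1*(-1)) = 2 - (-9 + 1) = 2 - 1*(-8) = 2 + 8 = 10)
-75*(0*x(-5) - 3) = -75*(0*10 - 3) = -75*(0 - 3) = -75*(-3) = 225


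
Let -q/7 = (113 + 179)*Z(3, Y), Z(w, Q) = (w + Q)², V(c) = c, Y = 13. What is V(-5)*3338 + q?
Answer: -539954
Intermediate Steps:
Z(w, Q) = (Q + w)²
q = -523264 (q = -7*(113 + 179)*(13 + 3)² = -2044*16² = -2044*256 = -7*74752 = -523264)
V(-5)*3338 + q = -5*3338 - 523264 = -16690 - 523264 = -539954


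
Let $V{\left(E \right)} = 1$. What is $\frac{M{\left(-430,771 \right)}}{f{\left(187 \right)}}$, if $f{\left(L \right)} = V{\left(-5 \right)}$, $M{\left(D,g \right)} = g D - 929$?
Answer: $-332459$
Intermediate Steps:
$M{\left(D,g \right)} = -929 + D g$ ($M{\left(D,g \right)} = D g - 929 = -929 + D g$)
$f{\left(L \right)} = 1$
$\frac{M{\left(-430,771 \right)}}{f{\left(187 \right)}} = \frac{-929 - 331530}{1} = \left(-929 - 331530\right) 1 = \left(-332459\right) 1 = -332459$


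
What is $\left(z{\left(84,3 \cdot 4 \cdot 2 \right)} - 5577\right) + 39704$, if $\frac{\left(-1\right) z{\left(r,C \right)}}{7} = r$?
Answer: $33539$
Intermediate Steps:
$z{\left(r,C \right)} = - 7 r$
$\left(z{\left(84,3 \cdot 4 \cdot 2 \right)} - 5577\right) + 39704 = \left(\left(-7\right) 84 - 5577\right) + 39704 = \left(-588 - 5577\right) + 39704 = -6165 + 39704 = 33539$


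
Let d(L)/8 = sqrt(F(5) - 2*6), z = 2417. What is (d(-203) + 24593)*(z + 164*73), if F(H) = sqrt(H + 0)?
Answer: 353868677 + 115112*sqrt(-12 + sqrt(5)) ≈ 3.5387e+8 + 3.5969e+5*I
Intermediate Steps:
F(H) = sqrt(H)
d(L) = 8*sqrt(-12 + sqrt(5)) (d(L) = 8*sqrt(sqrt(5) - 2*6) = 8*sqrt(sqrt(5) - 12) = 8*sqrt(-12 + sqrt(5)))
(d(-203) + 24593)*(z + 164*73) = (8*sqrt(-12 + sqrt(5)) + 24593)*(2417 + 164*73) = (24593 + 8*sqrt(-12 + sqrt(5)))*(2417 + 11972) = (24593 + 8*sqrt(-12 + sqrt(5)))*14389 = 353868677 + 115112*sqrt(-12 + sqrt(5))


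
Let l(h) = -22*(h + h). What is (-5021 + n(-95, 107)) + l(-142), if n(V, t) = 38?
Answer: 1265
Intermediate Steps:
l(h) = -44*h
(-5021 + n(-95, 107)) + l(-142) = (-5021 + 38) - 44*(-142) = -4983 + 6248 = 1265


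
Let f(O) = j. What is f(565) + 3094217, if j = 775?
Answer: 3094992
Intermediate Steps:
f(O) = 775
f(565) + 3094217 = 775 + 3094217 = 3094992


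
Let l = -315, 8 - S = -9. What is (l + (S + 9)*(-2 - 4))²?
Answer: 221841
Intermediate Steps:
S = 17 (S = 8 - 1*(-9) = 8 + 9 = 17)
(l + (S + 9)*(-2 - 4))² = (-315 + (17 + 9)*(-2 - 4))² = (-315 + 26*(-6))² = (-315 - 156)² = (-471)² = 221841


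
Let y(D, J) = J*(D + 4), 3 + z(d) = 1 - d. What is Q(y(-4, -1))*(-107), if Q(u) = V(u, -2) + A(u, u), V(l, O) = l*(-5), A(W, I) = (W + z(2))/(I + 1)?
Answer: 428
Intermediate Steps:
z(d) = -2 - d (z(d) = -3 + (1 - d) = -2 - d)
y(D, J) = J*(4 + D)
A(W, I) = (-4 + W)/(1 + I) (A(W, I) = (W + (-2 - 1*2))/(I + 1) = (W + (-2 - 2))/(1 + I) = (W - 4)/(1 + I) = (-4 + W)/(1 + I))
V(l, O) = -5*l
Q(u) = -5*u + (-4 + u)/(1 + u)
Q(y(-4, -1))*(-107) = ((-4 - (4 - 4) - 5*(-(4 - 4))*(1 - (4 - 4)))/(1 - (4 - 4)))*(-107) = ((-4 - 1*0 - 5*(-1*0)*(1 - 1*0))/(1 - 1*0))*(-107) = ((-4 + 0 - 5*0*(1 + 0))/(1 + 0))*(-107) = ((-4 + 0 - 5*0*1)/1)*(-107) = (1*(-4 + 0 + 0))*(-107) = (1*(-4))*(-107) = -4*(-107) = 428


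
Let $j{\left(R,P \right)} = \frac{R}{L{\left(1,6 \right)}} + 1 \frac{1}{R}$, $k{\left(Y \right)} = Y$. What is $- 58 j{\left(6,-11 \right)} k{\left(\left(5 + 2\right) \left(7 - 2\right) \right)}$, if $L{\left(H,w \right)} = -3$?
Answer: $\frac{11165}{3} \approx 3721.7$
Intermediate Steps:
$j{\left(R,P \right)} = \frac{1}{R} - \frac{R}{3}$ ($j{\left(R,P \right)} = \frac{R}{-3} + 1 \frac{1}{R} = R \left(- \frac{1}{3}\right) + \frac{1}{R} = - \frac{R}{3} + \frac{1}{R} = \frac{1}{R} - \frac{R}{3}$)
$- 58 j{\left(6,-11 \right)} k{\left(\left(5 + 2\right) \left(7 - 2\right) \right)} = - 58 \left(\frac{1}{6} - 2\right) \left(5 + 2\right) \left(7 - 2\right) = - 58 \left(\frac{1}{6} - 2\right) 7 \cdot 5 = \left(-58\right) \left(- \frac{11}{6}\right) 35 = \frac{319}{3} \cdot 35 = \frac{11165}{3}$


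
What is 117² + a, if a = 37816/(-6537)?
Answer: 89447177/6537 ≈ 13683.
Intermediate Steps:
a = -37816/6537 (a = 37816*(-1/6537) = -37816/6537 ≈ -5.7849)
117² + a = 117² - 37816/6537 = 13689 - 37816/6537 = 89447177/6537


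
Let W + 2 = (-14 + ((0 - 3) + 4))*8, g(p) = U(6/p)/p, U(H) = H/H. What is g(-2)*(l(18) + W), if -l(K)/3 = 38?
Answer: 110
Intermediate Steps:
U(H) = 1
l(K) = -114 (l(K) = -3*38 = -114)
g(p) = 1/p
W = -106 (W = -2 + (-14 + ((0 - 3) + 4))*8 = -2 + (-14 + (-3 + 4))*8 = -2 + (-14 + 1)*8 = -2 - 13*8 = -2 - 104 = -106)
g(-2)*(l(18) + W) = (-114 - 106)/(-2) = -1/2*(-220) = 110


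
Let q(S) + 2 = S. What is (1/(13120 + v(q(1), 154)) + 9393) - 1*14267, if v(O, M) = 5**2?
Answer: -64068729/13145 ≈ -4874.0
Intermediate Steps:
q(S) = -2 + S
v(O, M) = 25
(1/(13120 + v(q(1), 154)) + 9393) - 1*14267 = (1/(13120 + 25) + 9393) - 1*14267 = (1/13145 + 9393) - 14267 = 123470986/13145 - 14267 = -64068729/13145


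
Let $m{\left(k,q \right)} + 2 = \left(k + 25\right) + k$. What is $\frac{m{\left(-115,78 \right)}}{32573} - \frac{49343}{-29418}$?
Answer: $\frac{1601160013}{958232514} \approx 1.671$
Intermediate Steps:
$m{\left(k,q \right)} = 23 + 2 k$ ($m{\left(k,q \right)} = -2 + \left(\left(k + 25\right) + k\right) = -2 + \left(\left(25 + k\right) + k\right) = -2 + \left(25 + 2 k\right) = 23 + 2 k$)
$\frac{m{\left(-115,78 \right)}}{32573} - \frac{49343}{-29418} = \frac{23 + 2 \left(-115\right)}{32573} - \frac{49343}{-29418} = \left(23 - 230\right) \frac{1}{32573} - - \frac{49343}{29418} = \left(-207\right) \frac{1}{32573} + \frac{49343}{29418} = - \frac{207}{32573} + \frac{49343}{29418} = \frac{1601160013}{958232514}$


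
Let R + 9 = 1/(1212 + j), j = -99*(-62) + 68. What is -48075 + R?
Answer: -356687111/7418 ≈ -48084.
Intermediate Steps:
j = 6206 (j = 6138 + 68 = 6206)
R = -66761/7418 (R = -9 + 1/(1212 + 6206) = -9 + 1/7418 = -66761/7418 ≈ -8.9999)
-48075 + R = -48075 - 66761/7418 = -356687111/7418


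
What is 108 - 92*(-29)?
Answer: 2776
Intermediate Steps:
108 - 92*(-29) = 108 + 2668 = 2776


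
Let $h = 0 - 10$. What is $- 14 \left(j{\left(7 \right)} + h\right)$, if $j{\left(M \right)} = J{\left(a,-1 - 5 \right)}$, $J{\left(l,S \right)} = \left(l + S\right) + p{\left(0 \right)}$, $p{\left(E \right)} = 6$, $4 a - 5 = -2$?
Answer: $\frac{259}{2} \approx 129.5$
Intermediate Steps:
$a = \frac{3}{4}$ ($a = \frac{5}{4} + \frac{1}{4} \left(-2\right) = \frac{5}{4} - \frac{1}{2} = \frac{3}{4} \approx 0.75$)
$J{\left(l,S \right)} = 6 + S + l$ ($J{\left(l,S \right)} = \left(l + S\right) + 6 = \left(S + l\right) + 6 = 6 + S + l$)
$h = -10$ ($h = 0 - 10 = -10$)
$j{\left(M \right)} = \frac{3}{4}$ ($j{\left(M \right)} = 6 - 6 + \frac{3}{4} = \frac{3}{4}$)
$- 14 \left(j{\left(7 \right)} + h\right) = - 14 \left(\frac{3}{4} - 10\right) = \left(-14\right) \left(- \frac{37}{4}\right) = \frac{259}{2}$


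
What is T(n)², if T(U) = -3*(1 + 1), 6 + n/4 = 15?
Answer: 36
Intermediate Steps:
n = 36 (n = -24 + 4*15 = -24 + 60 = 36)
T(U) = -6 (T(U) = -3*2 = -6)
T(n)² = (-6)² = 36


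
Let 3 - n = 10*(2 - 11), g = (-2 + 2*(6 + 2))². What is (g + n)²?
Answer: 83521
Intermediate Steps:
g = 196 (g = (-2 + 2*8)² = (-2 + 16)² = 14² = 196)
n = 93 (n = 3 - 10*(2 - 11) = 3 - 10*(-9) = 3 - 1*(-90) = 3 + 90 = 93)
(g + n)² = (196 + 93)² = 289² = 83521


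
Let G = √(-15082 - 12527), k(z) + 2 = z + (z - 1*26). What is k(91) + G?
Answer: 154 + I*√27609 ≈ 154.0 + 166.16*I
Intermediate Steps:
k(z) = -28 + 2*z (k(z) = -2 + (z + (z - 1*26)) = -2 + (z + (z - 26)) = -2 + (z + (-26 + z)) = -2 + (-26 + 2*z) = -28 + 2*z)
G = I*√27609 (G = √(-27609) = I*√27609 ≈ 166.16*I)
k(91) + G = (-28 + 2*91) + I*√27609 = (-28 + 182) + I*√27609 = 154 + I*√27609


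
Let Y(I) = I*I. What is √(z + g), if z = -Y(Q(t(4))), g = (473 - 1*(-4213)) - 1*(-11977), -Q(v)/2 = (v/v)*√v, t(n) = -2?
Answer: √16671 ≈ 129.12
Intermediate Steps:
Q(v) = -2*√v (Q(v) = -2*v/v*√v = -2*√v)
Y(I) = I²
g = 16663 (g = (473 + 4213) + 11977 = 4686 + 11977 = 16663)
z = 8 (z = -(-2*I*√2)² = -1*(-8) = 8)
√(z + g) = √(8 + 16663) = √16671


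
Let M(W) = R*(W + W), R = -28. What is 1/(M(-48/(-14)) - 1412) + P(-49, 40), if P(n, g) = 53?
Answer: 85011/1604 ≈ 52.999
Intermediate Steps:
M(W) = -56*W (M(W) = -28*(W + W) = -56*W)
1/(M(-48/(-14)) - 1412) + P(-49, 40) = 1/(-(-2688)/(-14) - 1412) + 53 = 1/(-(-2688)*(-1)/14 - 1412) + 53 = 1/(-56*24/7 - 1412) + 53 = 1/(-192 - 1412) + 53 = 1/(-1604) + 53 = -1/1604 + 53 = 85011/1604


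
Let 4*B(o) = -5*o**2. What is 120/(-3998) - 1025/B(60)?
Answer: 71159/359820 ≈ 0.19776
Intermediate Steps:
B(o) = -5*o**2/4 (B(o) = (-5*o**2)/4 = -5*o**2/4)
120/(-3998) - 1025/B(60) = 120/(-3998) - 1025/((-5/4*60**2)) = 120*(-1/3998) - 1025/((-5/4*3600)) = -60/1999 - 1025/(-4500) = -60/1999 - 1025*(-1/4500) = -60/1999 + 41/180 = 71159/359820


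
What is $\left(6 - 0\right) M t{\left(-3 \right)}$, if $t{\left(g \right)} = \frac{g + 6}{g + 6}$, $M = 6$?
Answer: $36$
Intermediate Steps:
$t{\left(g \right)} = 1$ ($t{\left(g \right)} = \frac{6 + g}{6 + g} = 1$)
$\left(6 - 0\right) M t{\left(-3 \right)} = \left(6 - 0\right) 6 \cdot 1 = \left(6 + 0\right) 6 \cdot 1 = 6 \cdot 6 \cdot 1 = 36 \cdot 1 = 36$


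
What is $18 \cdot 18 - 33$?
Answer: $291$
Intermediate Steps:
$18 \cdot 18 - 33 = 324 - 33 = 291$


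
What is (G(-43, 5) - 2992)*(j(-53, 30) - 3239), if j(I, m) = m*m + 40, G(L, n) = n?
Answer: 6867113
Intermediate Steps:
j(I, m) = 40 + m² (j(I, m) = m² + 40 = 40 + m²)
(G(-43, 5) - 2992)*(j(-53, 30) - 3239) = (5 - 2992)*((40 + 30²) - 3239) = -2987*((40 + 900) - 3239) = -2987*(940 - 3239) = -2987*(-2299) = 6867113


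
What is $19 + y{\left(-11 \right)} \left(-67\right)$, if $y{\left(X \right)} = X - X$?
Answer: $19$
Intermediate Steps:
$y{\left(X \right)} = 0$
$19 + y{\left(-11 \right)} \left(-67\right) = 19 + 0 \left(-67\right) = 19 + 0 = 19$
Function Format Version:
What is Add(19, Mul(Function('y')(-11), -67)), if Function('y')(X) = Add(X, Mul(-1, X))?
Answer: 19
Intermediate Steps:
Function('y')(X) = 0
Add(19, Mul(Function('y')(-11), -67)) = Add(19, Mul(0, -67)) = Add(19, 0) = 19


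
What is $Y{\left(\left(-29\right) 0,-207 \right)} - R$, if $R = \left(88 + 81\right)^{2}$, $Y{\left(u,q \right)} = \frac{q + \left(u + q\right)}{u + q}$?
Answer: $-28559$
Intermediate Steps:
$Y{\left(u,q \right)} = \frac{u + 2 q}{q + u}$ ($Y{\left(u,q \right)} = \frac{q + \left(q + u\right)}{q + u} = \frac{u + 2 q}{q + u}$)
$R = 28561$ ($R = 169^{2} = 28561$)
$Y{\left(\left(-29\right) 0,-207 \right)} - R = \frac{\left(-29\right) 0 + 2 \left(-207\right)}{-207 - 0} - 28561 = \frac{0 - 414}{-207 + 0} - 28561 = \frac{1}{-207} \left(-414\right) - 28561 = \left(- \frac{1}{207}\right) \left(-414\right) - 28561 = 2 - 28561 = -28559$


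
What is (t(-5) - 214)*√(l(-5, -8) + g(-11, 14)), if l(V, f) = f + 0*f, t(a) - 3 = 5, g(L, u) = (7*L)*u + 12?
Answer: -206*I*√1074 ≈ -6751.0*I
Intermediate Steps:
g(L, u) = 12 + 7*L*u (g(L, u) = 7*L*u + 12 = 12 + 7*L*u)
t(a) = 8 (t(a) = 3 + 5 = 8)
l(V, f) = f (l(V, f) = f + 0 = f)
(t(-5) - 214)*√(l(-5, -8) + g(-11, 14)) = (8 - 214)*√(-8 + (12 + 7*(-11)*14)) = -206*√(-8 + (12 - 1078)) = -206*√(-8 - 1066) = -206*I*√1074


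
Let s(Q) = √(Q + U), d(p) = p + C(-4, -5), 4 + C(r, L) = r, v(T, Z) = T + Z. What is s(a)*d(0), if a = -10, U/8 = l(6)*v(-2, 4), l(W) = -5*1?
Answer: -24*I*√10 ≈ -75.895*I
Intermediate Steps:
C(r, L) = -4 + r
l(W) = -5
U = -80 (U = 8*(-5*(-2 + 4)) = 8*(-5*2) = 8*(-10) = -80)
d(p) = -8 + p (d(p) = p + (-4 - 4) = p - 8 = -8 + p)
s(Q) = √(-80 + Q) (s(Q) = √(Q - 80) = √(-80 + Q))
s(a)*d(0) = √(-80 - 10)*(-8 + 0) = √(-90)*(-8) = (3*I*√10)*(-8) = -24*I*√10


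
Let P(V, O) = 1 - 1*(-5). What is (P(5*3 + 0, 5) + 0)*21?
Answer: 126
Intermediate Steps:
P(V, O) = 6 (P(V, O) = 1 + 5 = 6)
(P(5*3 + 0, 5) + 0)*21 = (6 + 0)*21 = 6*21 = 126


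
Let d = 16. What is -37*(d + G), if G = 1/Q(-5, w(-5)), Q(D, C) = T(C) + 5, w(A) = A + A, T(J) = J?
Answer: -2923/5 ≈ -584.60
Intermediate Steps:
w(A) = 2*A
Q(D, C) = 5 + C (Q(D, C) = C + 5 = 5 + C)
G = -⅕ (G = 1/(5 + 2*(-5)) = 1/(5 - 10) = 1/(-5) = -⅕ ≈ -0.20000)
-37*(d + G) = -37*(16 - ⅕) = -37*79/5 = -2923/5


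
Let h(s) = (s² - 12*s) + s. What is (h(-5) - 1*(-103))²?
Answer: 33489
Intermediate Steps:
h(s) = s² - 11*s
(h(-5) - 1*(-103))² = (-5*(-11 - 5) - 1*(-103))² = (-5*(-16) + 103)² = (80 + 103)² = 183² = 33489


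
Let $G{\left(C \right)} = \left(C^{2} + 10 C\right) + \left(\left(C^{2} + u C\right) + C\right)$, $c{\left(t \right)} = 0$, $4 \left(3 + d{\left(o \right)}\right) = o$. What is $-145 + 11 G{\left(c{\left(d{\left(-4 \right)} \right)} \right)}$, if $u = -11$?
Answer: $-145$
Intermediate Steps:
$d{\left(o \right)} = -3 + \frac{o}{4}$
$G{\left(C \right)} = 2 C^{2}$ ($G{\left(C \right)} = \left(C^{2} + 10 C\right) + \left(\left(C^{2} - 11 C\right) + C\right) = \left(C^{2} + 10 C\right) + \left(C^{2} - 10 C\right) = 2 C^{2}$)
$-145 + 11 G{\left(c{\left(d{\left(-4 \right)} \right)} \right)} = -145 + 11 \cdot 2 \cdot 0^{2} = -145 + 11 \cdot 2 \cdot 0 = -145 + 11 \cdot 0 = -145 + 0 = -145$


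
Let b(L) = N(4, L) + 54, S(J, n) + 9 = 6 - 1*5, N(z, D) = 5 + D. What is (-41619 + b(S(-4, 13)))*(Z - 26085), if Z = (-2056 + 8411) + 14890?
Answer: 201189120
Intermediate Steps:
S(J, n) = -8 (S(J, n) = -9 + (6 - 1*5) = -9 + (6 - 5) = -9 + 1 = -8)
Z = 21245 (Z = 6355 + 14890 = 21245)
b(L) = 59 + L (b(L) = (5 + L) + 54 = 59 + L)
(-41619 + b(S(-4, 13)))*(Z - 26085) = (-41619 + (59 - 8))*(21245 - 26085) = (-41619 + 51)*(-4840) = -41568*(-4840) = 201189120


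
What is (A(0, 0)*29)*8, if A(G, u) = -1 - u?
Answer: -232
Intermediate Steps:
(A(0, 0)*29)*8 = ((-1 - 1*0)*29)*8 = ((-1 + 0)*29)*8 = -1*29*8 = -29*8 = -232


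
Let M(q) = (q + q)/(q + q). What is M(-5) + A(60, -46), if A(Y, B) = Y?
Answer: 61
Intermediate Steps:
M(q) = 1 (M(q) = (2*q)/((2*q)) = (2*q)*(1/(2*q)) = 1)
M(-5) + A(60, -46) = 1 + 60 = 61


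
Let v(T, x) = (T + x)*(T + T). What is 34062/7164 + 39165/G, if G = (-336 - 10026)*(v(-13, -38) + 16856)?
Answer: 178251788743/37491974916 ≈ 4.7544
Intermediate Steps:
v(T, x) = 2*T*(T + x) (v(T, x) = (T + x)*(2*T) = 2*T*(T + x))
G = -188401884 (G = (-336 - 10026)*(2*(-13)*(-13 - 38) + 16856) = -10362*(2*(-13)*(-51) + 16856) = -10362*(1326 + 16856) = -10362*18182 = -188401884)
34062/7164 + 39165/G = 34062/7164 + 39165/(-188401884) = 34062*(1/7164) + 39165*(-1/188401884) = 5677/1194 - 13055/62800628 = 178251788743/37491974916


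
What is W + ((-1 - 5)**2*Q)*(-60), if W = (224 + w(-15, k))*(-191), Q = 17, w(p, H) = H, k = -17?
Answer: -76257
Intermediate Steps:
W = -39537 (W = (224 - 17)*(-191) = 207*(-191) = -39537)
W + ((-1 - 5)**2*Q)*(-60) = -39537 + ((-1 - 5)**2*17)*(-60) = -39537 + ((-6)**2*17)*(-60) = -39537 + (36*17)*(-60) = -39537 + 612*(-60) = -39537 - 36720 = -76257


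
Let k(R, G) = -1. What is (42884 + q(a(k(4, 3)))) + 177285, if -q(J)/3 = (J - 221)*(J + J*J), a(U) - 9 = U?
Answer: 266177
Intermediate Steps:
a(U) = 9 + U
q(J) = -3*(-221 + J)*(J + J²) (q(J) = -3*(J - 221)*(J + J*J) = -3*(-221 + J)*(J + J²))
(42884 + q(a(k(4, 3)))) + 177285 = (42884 + 3*(9 - 1)*(221 - (9 - 1)² + 220*(9 - 1))) + 177285 = (42884 + 3*8*(221 - 1*8² + 220*8)) + 177285 = (42884 + 3*8*(221 - 1*64 + 1760)) + 177285 = (42884 + 3*8*(221 - 64 + 1760)) + 177285 = (42884 + 3*8*1917) + 177285 = (42884 + 46008) + 177285 = 88892 + 177285 = 266177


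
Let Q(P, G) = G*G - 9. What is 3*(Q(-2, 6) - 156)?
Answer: -387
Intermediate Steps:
Q(P, G) = -9 + G² (Q(P, G) = G² - 9 = -9 + G²)
3*(Q(-2, 6) - 156) = 3*((-9 + 6²) - 156) = 3*((-9 + 36) - 156) = 3*(27 - 156) = 3*(-129) = -387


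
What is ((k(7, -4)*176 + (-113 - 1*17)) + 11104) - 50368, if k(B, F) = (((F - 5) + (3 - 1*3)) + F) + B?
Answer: -40450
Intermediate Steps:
k(B, F) = -5 + B + 2*F (k(B, F) = (((-5 + F) + (3 - 3)) + F) + B = (((-5 + F) + 0) + F) + B = ((-5 + F) + F) + B = (-5 + 2*F) + B = -5 + B + 2*F)
((k(7, -4)*176 + (-113 - 1*17)) + 11104) - 50368 = (((-5 + 7 + 2*(-4))*176 + (-113 - 1*17)) + 11104) - 50368 = (((-5 + 7 - 8)*176 + (-113 - 17)) + 11104) - 50368 = ((-6*176 - 130) + 11104) - 50368 = ((-1056 - 130) + 11104) - 50368 = (-1186 + 11104) - 50368 = 9918 - 50368 = -40450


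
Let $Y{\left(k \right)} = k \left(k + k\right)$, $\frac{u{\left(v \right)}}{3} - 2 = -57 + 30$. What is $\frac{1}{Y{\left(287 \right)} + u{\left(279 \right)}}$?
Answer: $\frac{1}{164663} \approx 6.073 \cdot 10^{-6}$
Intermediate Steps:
$u{\left(v \right)} = -75$ ($u{\left(v \right)} = 6 + 3 \left(-57 + 30\right) = 6 + 3 \left(-27\right) = 6 - 81 = -75$)
$Y{\left(k \right)} = 2 k^{2}$ ($Y{\left(k \right)} = k 2 k = 2 k^{2}$)
$\frac{1}{Y{\left(287 \right)} + u{\left(279 \right)}} = \frac{1}{2 \cdot 287^{2} - 75} = \frac{1}{2 \cdot 82369 - 75} = \frac{1}{164738 - 75} = \frac{1}{164663}$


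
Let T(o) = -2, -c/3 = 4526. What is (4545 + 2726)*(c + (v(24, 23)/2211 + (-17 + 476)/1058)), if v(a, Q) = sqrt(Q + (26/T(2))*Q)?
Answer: -104448387615/1058 + 1322*I*sqrt(69)/201 ≈ -9.8722e+7 + 54.634*I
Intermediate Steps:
c = -13578 (c = -3*4526 = -13578)
v(a, Q) = 2*sqrt(3)*sqrt(-Q) (v(a, Q) = sqrt(Q + (26/(-2))*Q) = sqrt(Q + (26*(-1/2))*Q) = sqrt(Q - 13*Q) = sqrt(-12*Q) = 2*sqrt(3)*sqrt(-Q))
(4545 + 2726)*(c + (v(24, 23)/2211 + (-17 + 476)/1058)) = (4545 + 2726)*(-13578 + ((2*sqrt(3)*sqrt(-1*23))/2211 + (-17 + 476)/1058)) = 7271*(-13578 + ((2*sqrt(3)*sqrt(-23))*(1/2211) + 459*(1/1058))) = 7271*(-13578 + ((2*sqrt(3)*(I*sqrt(23)))*(1/2211) + 459/1058)) = 7271*(-13578 + ((2*I*sqrt(69))*(1/2211) + 459/1058)) = 7271*(-13578 + (2*I*sqrt(69)/2211 + 459/1058)) = 7271*(-13578 + (459/1058 + 2*I*sqrt(69)/2211)) = 7271*(-14365065/1058 + 2*I*sqrt(69)/2211) = -104448387615/1058 + 1322*I*sqrt(69)/201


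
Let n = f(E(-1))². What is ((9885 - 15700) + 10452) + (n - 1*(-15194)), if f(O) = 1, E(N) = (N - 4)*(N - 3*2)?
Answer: 19832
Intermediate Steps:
E(N) = (-6 + N)*(-4 + N) (E(N) = (-4 + N)*(N - 6) = (-4 + N)*(-6 + N) = (-6 + N)*(-4 + N))
n = 1 (n = 1² = 1)
((9885 - 15700) + 10452) + (n - 1*(-15194)) = ((9885 - 15700) + 10452) + (1 - 1*(-15194)) = (-5815 + 10452) + (1 + 15194) = 4637 + 15195 = 19832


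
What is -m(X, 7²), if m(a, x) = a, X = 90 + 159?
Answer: -249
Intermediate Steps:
X = 249
-m(X, 7²) = -1*249 = -249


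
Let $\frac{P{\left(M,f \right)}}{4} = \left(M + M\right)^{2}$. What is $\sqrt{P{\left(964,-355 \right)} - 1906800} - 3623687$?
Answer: $-3623687 + 4 \sqrt{810121} \approx -3.6201 \cdot 10^{6}$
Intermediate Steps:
$P{\left(M,f \right)} = 16 M^{2}$ ($P{\left(M,f \right)} = 4 \left(M + M\right)^{2} = 4 \left(2 M\right)^{2} = 4 \cdot 4 M^{2} = 16 M^{2}$)
$\sqrt{P{\left(964,-355 \right)} - 1906800} - 3623687 = \sqrt{16 \cdot 964^{2} - 1906800} - 3623687 = \sqrt{16 \cdot 929296 - 1906800} - 3623687 = \sqrt{14868736 - 1906800} - 3623687 = \sqrt{12961936} - 3623687 = 4 \sqrt{810121} - 3623687 = -3623687 + 4 \sqrt{810121}$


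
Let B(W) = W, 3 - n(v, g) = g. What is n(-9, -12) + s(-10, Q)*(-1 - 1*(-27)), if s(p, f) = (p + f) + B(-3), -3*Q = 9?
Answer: -401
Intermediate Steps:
n(v, g) = 3 - g
Q = -3 (Q = -⅓*9 = -3)
s(p, f) = -3 + f + p (s(p, f) = (p + f) - 3 = (f + p) - 3 = -3 + f + p)
n(-9, -12) + s(-10, Q)*(-1 - 1*(-27)) = (3 - 1*(-12)) + (-3 - 3 - 10)*(-1 - 1*(-27)) = (3 + 12) - 16*(-1 + 27) = 15 - 16*26 = 15 - 416 = -401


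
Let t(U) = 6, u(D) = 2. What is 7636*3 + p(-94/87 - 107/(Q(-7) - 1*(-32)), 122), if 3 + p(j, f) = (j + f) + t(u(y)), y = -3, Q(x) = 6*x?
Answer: 20047079/870 ≈ 23043.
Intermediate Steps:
p(j, f) = 3 + f + j (p(j, f) = -3 + ((j + f) + 6) = -3 + ((f + j) + 6) = -3 + (6 + f + j) = 3 + f + j)
7636*3 + p(-94/87 - 107/(Q(-7) - 1*(-32)), 122) = 7636*3 + (3 + 122 + (-94/87 - 107/(6*(-7) - 1*(-32)))) = 22908 + (3 + 122 + (-94*1/87 - 107/(-42 + 32))) = 22908 + (3 + 122 + (-94/87 - 107/(-10))) = 22908 + (3 + 122 + (-94/87 - 107*(-⅒))) = 22908 + (3 + 122 + (-94/87 + 107/10)) = 22908 + (3 + 122 + 8369/870) = 22908 + 117119/870 = 20047079/870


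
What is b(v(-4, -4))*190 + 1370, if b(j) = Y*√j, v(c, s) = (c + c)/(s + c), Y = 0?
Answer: 1370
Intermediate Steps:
v(c, s) = 2*c/(c + s) (v(c, s) = (2*c)/(c + s) = 2*c/(c + s))
b(j) = 0 (b(j) = 0*√j = 0)
b(v(-4, -4))*190 + 1370 = 0*190 + 1370 = 0 + 1370 = 1370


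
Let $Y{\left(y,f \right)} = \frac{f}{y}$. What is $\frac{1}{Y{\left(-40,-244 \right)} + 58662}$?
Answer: $\frac{10}{586681} \approx 1.7045 \cdot 10^{-5}$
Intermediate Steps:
$\frac{1}{Y{\left(-40,-244 \right)} + 58662} = \frac{1}{- \frac{244}{-40} + 58662} = \frac{1}{\left(-244\right) \left(- \frac{1}{40}\right) + 58662} = \frac{1}{\frac{61}{10} + 58662} = \frac{1}{\frac{586681}{10}} = \frac{10}{586681}$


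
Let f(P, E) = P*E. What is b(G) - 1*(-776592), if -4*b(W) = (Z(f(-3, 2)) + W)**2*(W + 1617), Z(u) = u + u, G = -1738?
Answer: 93417217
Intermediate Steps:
f(P, E) = E*P
Z(u) = 2*u
b(W) = -(-12 + W)**2*(1617 + W)/4 (b(W) = -(2*(2*(-3)) + W)**2*(W + 1617)/4 = -(2*(-6) + W)**2*(1617 + W)/4 = -(-12 + W)**2*(1617 + W)/4)
b(G) - 1*(-776592) = (-12 - 1738)**2*(-1617 - 1*(-1738))/4 - 1*(-776592) = (1/4)*(-1750)**2*(-1617 + 1738) + 776592 = (1/4)*3062500*121 + 776592 = 92640625 + 776592 = 93417217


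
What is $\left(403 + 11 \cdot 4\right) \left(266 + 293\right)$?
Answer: $249873$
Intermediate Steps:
$\left(403 + 11 \cdot 4\right) \left(266 + 293\right) = \left(403 + 44\right) 559 = 447 \cdot 559 = 249873$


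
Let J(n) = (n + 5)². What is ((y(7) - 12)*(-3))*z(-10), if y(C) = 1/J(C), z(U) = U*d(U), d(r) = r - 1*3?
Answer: 112255/24 ≈ 4677.3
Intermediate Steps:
d(r) = -3 + r (d(r) = r - 3 = -3 + r)
J(n) = (5 + n)²
z(U) = U*(-3 + U)
y(C) = (5 + C)⁻² (y(C) = 1/((5 + C)²) = (5 + C)⁻²)
((y(7) - 12)*(-3))*z(-10) = (((5 + 7)⁻² - 12)*(-3))*(-10*(-3 - 10)) = ((12⁻² - 12)*(-3))*(-10*(-13)) = ((1/144 - 12)*(-3))*130 = -1727/144*(-3)*130 = (1727/48)*130 = 112255/24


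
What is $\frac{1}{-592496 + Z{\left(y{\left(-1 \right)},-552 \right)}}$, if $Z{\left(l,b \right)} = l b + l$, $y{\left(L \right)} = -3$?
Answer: $- \frac{1}{590843} \approx -1.6925 \cdot 10^{-6}$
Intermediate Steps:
$Z{\left(l,b \right)} = l + b l$ ($Z{\left(l,b \right)} = b l + l = l + b l$)
$\frac{1}{-592496 + Z{\left(y{\left(-1 \right)},-552 \right)}} = \frac{1}{-592496 - 3 \left(1 - 552\right)} = \frac{1}{-592496 - -1653} = \frac{1}{-592496 + 1653} = \frac{1}{-590843} = - \frac{1}{590843}$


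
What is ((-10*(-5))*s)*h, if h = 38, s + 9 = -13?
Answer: -41800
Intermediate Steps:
s = -22 (s = -9 - 13 = -22)
((-10*(-5))*s)*h = (-10*(-5)*(-22))*38 = (50*(-22))*38 = -1100*38 = -41800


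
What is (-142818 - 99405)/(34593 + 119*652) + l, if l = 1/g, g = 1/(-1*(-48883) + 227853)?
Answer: 31044278993/112181 ≈ 2.7673e+5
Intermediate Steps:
g = 1/276736 (g = 1/(48883 + 227853) = 1/276736 ≈ 3.6136e-6)
l = 276736 (l = 1/(1/276736) = 276736)
(-142818 - 99405)/(34593 + 119*652) + l = (-142818 - 99405)/(34593 + 119*652) + 276736 = -242223/(34593 + 77588) + 276736 = -242223/112181 + 276736 = 31044278993/112181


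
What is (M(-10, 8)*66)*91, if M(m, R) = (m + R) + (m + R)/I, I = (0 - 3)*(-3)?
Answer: -40040/3 ≈ -13347.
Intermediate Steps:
I = 9 (I = -3*(-3) = 9)
M(m, R) = 10*R/9 + 10*m/9 (M(m, R) = (m + R) + (m + R)/9 = (R + m) + (R + m)*(⅑) = (R + m) + (R/9 + m/9) = 10*R/9 + 10*m/9)
(M(-10, 8)*66)*91 = (((10/9)*8 + (10/9)*(-10))*66)*91 = ((80/9 - 100/9)*66)*91 = -20/9*66*91 = -440/3*91 = -40040/3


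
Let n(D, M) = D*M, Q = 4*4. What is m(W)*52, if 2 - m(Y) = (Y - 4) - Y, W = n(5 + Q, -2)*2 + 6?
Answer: 312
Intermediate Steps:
Q = 16
W = -78 (W = ((5 + 16)*(-2))*2 + 6 = (21*(-2))*2 + 6 = -42*2 + 6 = -84 + 6 = -78)
m(Y) = 6 (m(Y) = 2 - ((Y - 4) - Y) = 2 - ((-4 + Y) - Y) = 2 - 1*(-4) = 2 + 4 = 6)
m(W)*52 = 6*52 = 312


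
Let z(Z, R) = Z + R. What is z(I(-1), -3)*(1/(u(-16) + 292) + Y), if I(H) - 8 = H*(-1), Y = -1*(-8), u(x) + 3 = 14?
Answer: 4850/101 ≈ 48.020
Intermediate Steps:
u(x) = 11 (u(x) = -3 + 14 = 11)
Y = 8
I(H) = 8 - H (I(H) = 8 + H*(-1) = 8 - H)
z(Z, R) = R + Z
z(I(-1), -3)*(1/(u(-16) + 292) + Y) = (-3 + (8 - 1*(-1)))*(1/(11 + 292) + 8) = (-3 + (8 + 1))*(1/303 + 8) = (-3 + 9)*(1/303 + 8) = 6*(2425/303) = 4850/101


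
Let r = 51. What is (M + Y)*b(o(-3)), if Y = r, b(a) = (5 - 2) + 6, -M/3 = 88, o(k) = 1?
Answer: -1917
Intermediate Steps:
M = -264 (M = -3*88 = -264)
b(a) = 9 (b(a) = 3 + 6 = 9)
Y = 51
(M + Y)*b(o(-3)) = (-264 + 51)*9 = -213*9 = -1917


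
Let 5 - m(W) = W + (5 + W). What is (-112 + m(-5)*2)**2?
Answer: 8464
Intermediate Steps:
m(W) = -2*W (m(W) = 5 - (W + (5 + W)) = 5 - (5 + 2*W) = 5 + (-5 - 2*W) = -2*W)
(-112 + m(-5)*2)**2 = (-112 - 2*(-5)*2)**2 = (-112 + 10*2)**2 = (-112 + 20)**2 = (-92)**2 = 8464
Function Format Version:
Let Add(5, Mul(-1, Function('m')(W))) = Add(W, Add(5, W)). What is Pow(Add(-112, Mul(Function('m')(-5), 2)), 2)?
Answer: 8464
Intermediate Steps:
Function('m')(W) = Mul(-2, W) (Function('m')(W) = Add(5, Mul(-1, Add(W, Add(5, W)))) = Add(5, Mul(-1, Add(5, Mul(2, W)))) = Add(5, Add(-5, Mul(-2, W))) = Mul(-2, W))
Pow(Add(-112, Mul(Function('m')(-5), 2)), 2) = Pow(Add(-112, Mul(Mul(-2, -5), 2)), 2) = Pow(Add(-112, Mul(10, 2)), 2) = Pow(Add(-112, 20), 2) = Pow(-92, 2) = 8464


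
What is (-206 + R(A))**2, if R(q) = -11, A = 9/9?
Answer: 47089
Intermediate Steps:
A = 1 (A = 9*(1/9) = 1)
(-206 + R(A))**2 = (-206 - 11)**2 = (-217)**2 = 47089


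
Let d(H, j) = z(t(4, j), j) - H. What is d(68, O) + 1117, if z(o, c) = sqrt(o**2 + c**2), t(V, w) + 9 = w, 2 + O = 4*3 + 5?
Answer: 1049 + 3*sqrt(29) ≈ 1065.2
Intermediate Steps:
O = 15 (O = -2 + (4*3 + 5) = -2 + (12 + 5) = -2 + 17 = 15)
t(V, w) = -9 + w
z(o, c) = sqrt(c**2 + o**2)
d(H, j) = sqrt(j**2 + (-9 + j)**2) - H
d(68, O) + 1117 = (sqrt(15**2 + (-9 + 15)**2) - 1*68) + 1117 = (sqrt(225 + 6**2) - 68) + 1117 = (sqrt(225 + 36) - 68) + 1117 = (sqrt(261) - 68) + 1117 = (3*sqrt(29) - 68) + 1117 = (-68 + 3*sqrt(29)) + 1117 = 1049 + 3*sqrt(29)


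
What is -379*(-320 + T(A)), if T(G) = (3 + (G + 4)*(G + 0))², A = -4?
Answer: 117869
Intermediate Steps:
T(G) = (3 + G*(4 + G))² (T(G) = (3 + (4 + G)*G)² = (3 + G*(4 + G))²)
-379*(-320 + T(A)) = -379*(-320 + (3 + (-4)² + 4*(-4))²) = -379*(-320 + (3 + 16 - 16)²) = -379*(-320 + 3²) = -379*(-320 + 9) = -379*(-311) = 117869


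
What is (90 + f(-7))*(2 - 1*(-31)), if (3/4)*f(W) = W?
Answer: 2662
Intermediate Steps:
f(W) = 4*W/3
(90 + f(-7))*(2 - 1*(-31)) = (90 + (4/3)*(-7))*(2 - 1*(-31)) = (90 - 28/3)*(2 + 31) = (242/3)*33 = 2662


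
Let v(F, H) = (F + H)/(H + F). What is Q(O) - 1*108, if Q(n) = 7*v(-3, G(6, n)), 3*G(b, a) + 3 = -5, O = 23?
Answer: -101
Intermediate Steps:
G(b, a) = -8/3 (G(b, a) = -1 + (⅓)*(-5) = -1 - 5/3 = -8/3)
v(F, H) = 1 (v(F, H) = (F + H)/(F + H) = 1)
Q(n) = 7 (Q(n) = 7*1 = 7)
Q(O) - 1*108 = 7 - 1*108 = 7 - 108 = -101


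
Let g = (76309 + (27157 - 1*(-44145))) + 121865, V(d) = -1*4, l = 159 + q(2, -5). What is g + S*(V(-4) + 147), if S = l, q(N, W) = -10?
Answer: 290783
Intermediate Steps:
l = 149 (l = 159 - 10 = 149)
S = 149
V(d) = -4
g = 269476 (g = (76309 + (27157 + 44145)) + 121865 = (76309 + 71302) + 121865 = 147611 + 121865 = 269476)
g + S*(V(-4) + 147) = 269476 + 149*(-4 + 147) = 269476 + 149*143 = 269476 + 21307 = 290783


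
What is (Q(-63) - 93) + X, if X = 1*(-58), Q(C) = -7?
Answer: -158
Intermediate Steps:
X = -58
(Q(-63) - 93) + X = (-7 - 93) - 58 = -100 - 58 = -158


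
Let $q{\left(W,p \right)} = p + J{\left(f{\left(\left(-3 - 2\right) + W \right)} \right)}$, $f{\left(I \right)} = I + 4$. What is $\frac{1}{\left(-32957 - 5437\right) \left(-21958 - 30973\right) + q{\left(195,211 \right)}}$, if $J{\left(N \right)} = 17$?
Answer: $\frac{1}{2032233042} \approx 4.9207 \cdot 10^{-10}$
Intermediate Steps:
$f{\left(I \right)} = 4 + I$
$q{\left(W,p \right)} = 17 + p$ ($q{\left(W,p \right)} = p + 17 = 17 + p$)
$\frac{1}{\left(-32957 - 5437\right) \left(-21958 - 30973\right) + q{\left(195,211 \right)}} = \frac{1}{\left(-32957 - 5437\right) \left(-21958 - 30973\right) + \left(17 + 211\right)} = \frac{1}{\left(-38394\right) \left(-52931\right) + 228} = \frac{1}{2032232814 + 228} = \frac{1}{2032233042}$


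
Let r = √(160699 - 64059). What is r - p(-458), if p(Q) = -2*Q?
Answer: -916 + 8*√1510 ≈ -605.13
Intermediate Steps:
r = 8*√1510 (r = √96640 = 8*√1510 ≈ 310.87)
r - p(-458) = 8*√1510 - (-2)*(-458) = 8*√1510 - 1*916 = 8*√1510 - 916 = -916 + 8*√1510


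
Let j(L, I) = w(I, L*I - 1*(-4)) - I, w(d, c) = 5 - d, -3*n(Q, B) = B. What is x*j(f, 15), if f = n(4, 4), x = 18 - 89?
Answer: 1775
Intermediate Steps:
x = -71
n(Q, B) = -B/3
f = -4/3 (f = -⅓*4 = -4/3 ≈ -1.3333)
j(L, I) = 5 - 2*I (j(L, I) = (5 - I) - I = 5 - 2*I)
x*j(f, 15) = -71*(5 - 2*15) = -71*(5 - 30) = -71*(-25) = 1775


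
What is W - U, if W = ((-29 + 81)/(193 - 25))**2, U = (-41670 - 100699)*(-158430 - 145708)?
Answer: -76380887634239/1764 ≈ -4.3300e+10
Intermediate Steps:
U = 43299822922 (U = -142369*(-304138) = 43299822922)
W = 169/1764 (W = (52/168)**2 = (52*(1/168))**2 = (13/42)**2 = 169/1764 ≈ 0.095805)
W - U = 169/1764 - 1*43299822922 = 169/1764 - 43299822922 = -76380887634239/1764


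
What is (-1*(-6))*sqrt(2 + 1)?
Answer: 6*sqrt(3) ≈ 10.392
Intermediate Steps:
(-1*(-6))*sqrt(2 + 1) = 6*sqrt(3)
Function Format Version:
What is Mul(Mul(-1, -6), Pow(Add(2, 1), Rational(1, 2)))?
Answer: Mul(6, Pow(3, Rational(1, 2))) ≈ 10.392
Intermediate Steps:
Mul(Mul(-1, -6), Pow(Add(2, 1), Rational(1, 2))) = Mul(6, Pow(3, Rational(1, 2)))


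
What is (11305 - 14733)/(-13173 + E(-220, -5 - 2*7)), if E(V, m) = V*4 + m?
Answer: 857/3518 ≈ 0.24360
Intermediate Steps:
E(V, m) = m + 4*V (E(V, m) = 4*V + m = m + 4*V)
(11305 - 14733)/(-13173 + E(-220, -5 - 2*7)) = (11305 - 14733)/(-13173 + ((-5 - 2*7) + 4*(-220))) = -3428/(-13173 + ((-5 - 14) - 880)) = -3428/(-13173 + (-19 - 880)) = -3428/(-13173 - 899) = -3428/(-14072) = -3428*(-1/14072) = 857/3518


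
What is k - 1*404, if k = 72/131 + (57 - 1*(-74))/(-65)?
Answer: -3452541/8515 ≈ -405.47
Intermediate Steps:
k = -12481/8515 (k = 72*(1/131) + (57 + 74)*(-1/65) = 72/131 + 131*(-1/65) = 72/131 - 131/65 = -12481/8515 ≈ -1.4658)
k - 1*404 = -12481/8515 - 1*404 = -12481/8515 - 404 = -3452541/8515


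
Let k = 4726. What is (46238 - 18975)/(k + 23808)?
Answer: 27263/28534 ≈ 0.95546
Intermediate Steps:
(46238 - 18975)/(k + 23808) = (46238 - 18975)/(4726 + 23808) = 27263/28534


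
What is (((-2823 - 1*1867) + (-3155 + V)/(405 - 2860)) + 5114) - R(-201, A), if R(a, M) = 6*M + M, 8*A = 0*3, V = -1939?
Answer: 1046014/2455 ≈ 426.07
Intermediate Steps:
A = 0 (A = (0*3)/8 = (⅛)*0 = 0)
R(a, M) = 7*M
(((-2823 - 1*1867) + (-3155 + V)/(405 - 2860)) + 5114) - R(-201, A) = (((-2823 - 1*1867) + (-3155 - 1939)/(405 - 2860)) + 5114) - 7*0 = (((-2823 - 1867) - 5094/(-2455)) + 5114) - 1*0 = ((-4690 - 5094*(-1/2455)) + 5114) + 0 = ((-4690 + 5094/2455) + 5114) + 0 = (-11508856/2455 + 5114) + 0 = 1046014/2455 + 0 = 1046014/2455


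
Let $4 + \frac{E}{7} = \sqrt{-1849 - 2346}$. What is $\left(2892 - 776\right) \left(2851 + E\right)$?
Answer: $5973468 + 14812 i \sqrt{4195} \approx 5.9735 \cdot 10^{6} + 9.5936 \cdot 10^{5} i$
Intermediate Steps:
$E = -28 + 7 i \sqrt{4195}$ ($E = -28 + 7 \sqrt{-1849 - 2346} = -28 + 7 \sqrt{-4195} = -28 + 7 i \sqrt{4195} \approx -28.0 + 453.38 i$)
$\left(2892 - 776\right) \left(2851 + E\right) = \left(2892 - 776\right) \left(2851 - \left(28 - 7 i \sqrt{4195}\right)\right) = 2116 \left(2823 + 7 i \sqrt{4195}\right) = 5973468 + 14812 i \sqrt{4195}$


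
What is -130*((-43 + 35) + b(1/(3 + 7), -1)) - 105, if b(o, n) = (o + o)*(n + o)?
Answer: 4792/5 ≈ 958.40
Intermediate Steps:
b(o, n) = 2*o*(n + o) (b(o, n) = (2*o)*(n + o) = 2*o*(n + o))
-130*((-43 + 35) + b(1/(3 + 7), -1)) - 105 = -130*((-43 + 35) + 2*(-1 + 1/(3 + 7))/(3 + 7)) - 105 = -130*(-8 + 2*(-1 + 1/10)/10) - 105 = -130*(-8 + 2*(⅒)*(-1 + ⅒)) - 105 = -130*(-8 + 2*(⅒)*(-9/10)) - 105 = -130*(-8 - 9/50) - 105 = -130*(-409/50) - 105 = 5317/5 - 105 = 4792/5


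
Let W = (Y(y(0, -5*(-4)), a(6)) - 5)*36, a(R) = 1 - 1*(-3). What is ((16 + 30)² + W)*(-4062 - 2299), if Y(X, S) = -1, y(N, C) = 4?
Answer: -12085900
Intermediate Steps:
a(R) = 4 (a(R) = 1 + 3 = 4)
W = -216 (W = (-1 - 5)*36 = -6*36 = -216)
((16 + 30)² + W)*(-4062 - 2299) = ((16 + 30)² - 216)*(-4062 - 2299) = (46² - 216)*(-6361) = (2116 - 216)*(-6361) = 1900*(-6361) = -12085900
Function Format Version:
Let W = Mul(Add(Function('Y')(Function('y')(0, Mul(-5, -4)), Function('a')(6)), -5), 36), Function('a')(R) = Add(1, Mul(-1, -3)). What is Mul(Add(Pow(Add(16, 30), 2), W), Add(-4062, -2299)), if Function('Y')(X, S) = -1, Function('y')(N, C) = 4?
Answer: -12085900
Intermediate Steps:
Function('a')(R) = 4 (Function('a')(R) = Add(1, 3) = 4)
W = -216 (W = Mul(Add(-1, -5), 36) = Mul(-6, 36) = -216)
Mul(Add(Pow(Add(16, 30), 2), W), Add(-4062, -2299)) = Mul(Add(Pow(Add(16, 30), 2), -216), Add(-4062, -2299)) = Mul(Add(Pow(46, 2), -216), -6361) = Mul(Add(2116, -216), -6361) = Mul(1900, -6361) = -12085900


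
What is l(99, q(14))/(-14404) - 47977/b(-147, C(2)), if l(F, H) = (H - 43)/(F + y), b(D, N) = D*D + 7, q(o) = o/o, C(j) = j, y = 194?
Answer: -50619969893/22806890288 ≈ -2.2195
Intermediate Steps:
q(o) = 1
b(D, N) = 7 + D**2 (b(D, N) = D**2 + 7 = 7 + D**2)
l(F, H) = (-43 + H)/(194 + F) (l(F, H) = (H - 43)/(F + 194) = (-43 + H)/(194 + F))
l(99, q(14))/(-14404) - 47977/b(-147, C(2)) = ((-43 + 1)/(194 + 99))/(-14404) - 47977/(7 + (-147)**2) = (-42/293)*(-1/14404) - 47977/(7 + 21609) = ((1/293)*(-42))*(-1/14404) - 47977/21616 = -42/293*(-1/14404) - 47977*1/21616 = 21/2110186 - 47977/21616 = -50619969893/22806890288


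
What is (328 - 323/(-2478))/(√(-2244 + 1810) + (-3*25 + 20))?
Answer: -44720885/8571402 - 813107*I*√434/8571402 ≈ -5.2175 - 1.9762*I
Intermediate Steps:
(328 - 323/(-2478))/(√(-2244 + 1810) + (-3*25 + 20)) = (328 - 323*(-1/2478))/(√(-434) + (-75 + 20)) = (328 + 323/2478)/(I*√434 - 55) = 813107/(2478*(-55 + I*√434))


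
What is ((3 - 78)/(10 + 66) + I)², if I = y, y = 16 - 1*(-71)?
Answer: 42732369/5776 ≈ 7398.3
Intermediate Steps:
y = 87 (y = 16 + 71 = 87)
I = 87
((3 - 78)/(10 + 66) + I)² = ((3 - 78)/(10 + 66) + 87)² = (-75/76 + 87)² = (6537/76)² = 42732369/5776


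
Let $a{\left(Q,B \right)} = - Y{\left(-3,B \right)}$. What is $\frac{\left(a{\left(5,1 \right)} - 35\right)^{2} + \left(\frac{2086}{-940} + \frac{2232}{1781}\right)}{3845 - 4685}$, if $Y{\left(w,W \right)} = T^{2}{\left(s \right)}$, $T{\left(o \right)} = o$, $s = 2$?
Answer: $- \frac{1272374927}{703138800} \approx -1.8096$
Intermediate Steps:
$Y{\left(w,W \right)} = 4$ ($Y{\left(w,W \right)} = 2^{2} = 4$)
$a{\left(Q,B \right)} = -4$ ($a{\left(Q,B \right)} = \left(-1\right) 4 = -4$)
$\frac{\left(a{\left(5,1 \right)} - 35\right)^{2} + \left(\frac{2086}{-940} + \frac{2232}{1781}\right)}{3845 - 4685} = \frac{\left(-4 - 35\right)^{2} + \left(\frac{2086}{-940} + \frac{2232}{1781}\right)}{3845 - 4685} = \frac{\left(-39\right)^{2} + \left(2086 \left(- \frac{1}{940}\right) + 2232 \cdot \frac{1}{1781}\right)}{-840} = \left(1521 + \left(- \frac{1043}{470} + \frac{2232}{1781}\right)\right) \left(- \frac{1}{840}\right) = \left(1521 - \frac{808543}{837070}\right) \left(- \frac{1}{840}\right) = \frac{1272374927}{837070} \left(- \frac{1}{840}\right) = - \frac{1272374927}{703138800}$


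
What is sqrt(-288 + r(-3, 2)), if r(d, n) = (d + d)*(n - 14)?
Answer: 6*I*sqrt(6) ≈ 14.697*I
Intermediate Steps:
r(d, n) = 2*d*(-14 + n) (r(d, n) = (2*d)*(-14 + n) = 2*d*(-14 + n))
sqrt(-288 + r(-3, 2)) = sqrt(-288 + 2*(-3)*(-14 + 2)) = sqrt(-288 + 2*(-3)*(-12)) = sqrt(-288 + 72) = sqrt(-216) = 6*I*sqrt(6)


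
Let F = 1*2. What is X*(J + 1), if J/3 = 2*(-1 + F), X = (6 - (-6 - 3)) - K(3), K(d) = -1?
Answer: 112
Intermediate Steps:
F = 2
X = 16 (X = (6 - (-6 - 3)) - 1*(-1) = (6 - 1*(-9)) + 1 = (6 + 9) + 1 = 15 + 1 = 16)
J = 6 (J = 3*(2*(-1 + 2)) = 3*(2*1) = 3*2 = 6)
X*(J + 1) = 16*(6 + 1) = 16*7 = 112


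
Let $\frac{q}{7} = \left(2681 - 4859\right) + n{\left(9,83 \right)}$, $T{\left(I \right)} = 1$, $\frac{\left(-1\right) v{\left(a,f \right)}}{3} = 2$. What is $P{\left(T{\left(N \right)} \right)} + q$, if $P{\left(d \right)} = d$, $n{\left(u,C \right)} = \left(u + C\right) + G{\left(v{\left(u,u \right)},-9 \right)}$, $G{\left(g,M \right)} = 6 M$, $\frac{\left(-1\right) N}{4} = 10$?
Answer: $-14979$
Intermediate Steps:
$v{\left(a,f \right)} = -6$ ($v{\left(a,f \right)} = \left(-3\right) 2 = -6$)
$N = -40$ ($N = \left(-4\right) 10 = -40$)
$n{\left(u,C \right)} = -54 + C + u$ ($n{\left(u,C \right)} = \left(u + C\right) + 6 \left(-9\right) = \left(C + u\right) - 54 = -54 + C + u$)
$q = -14980$ ($q = 7 \left(\left(2681 - 4859\right) + \left(-54 + 83 + 9\right)\right) = 7 \left(-2178 + 38\right) = 7 \left(-2140\right) = -14980$)
$P{\left(T{\left(N \right)} \right)} + q = 1 - 14980 = -14979$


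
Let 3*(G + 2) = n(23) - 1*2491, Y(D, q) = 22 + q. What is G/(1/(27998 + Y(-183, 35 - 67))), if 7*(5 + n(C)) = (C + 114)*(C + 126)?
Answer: 81137212/21 ≈ 3.8637e+6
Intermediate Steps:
n(C) = -5 + (114 + C)*(126 + C)/7 (n(C) = -5 + ((C + 114)*(C + 126))/7 = -5 + ((114 + C)*(126 + C))/7 = -5 + (114 + C)*(126 + C)/7)
G = 2899/21 (G = -2 + ((2047 + (1/7)*23**2 + (240/7)*23) - 1*2491)/3 = -2 + ((2047 + (1/7)*529 + 5520/7) - 2491)/3 = -2 + ((2047 + 529/7 + 5520/7) - 2491)/3 = -2 + (20378/7 - 2491)/3 = -2 + (1/3)*(2941/7) = -2 + 2941/21 = 2899/21 ≈ 138.05)
G/(1/(27998 + Y(-183, 35 - 67))) = 2899/(21*(1/(27998 + (22 + (35 - 67))))) = 2899/(21*(1/(27998 + (22 - 32)))) = 2899/(21*(1/(27998 - 10))) = 2899/(21*(1/27988)) = (2899/21)*27988 = 81137212/21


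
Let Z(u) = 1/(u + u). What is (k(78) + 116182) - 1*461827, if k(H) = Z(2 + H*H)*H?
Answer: -2103595431/6086 ≈ -3.4565e+5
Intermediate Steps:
Z(u) = 1/(2*u)
k(H) = H/(2*(2 + H²)) (k(H) = (1/(2*(2 + H*H)))*H = (1/(2*(2 + H²)))*H = H/(2*(2 + H²)))
(k(78) + 116182) - 1*461827 = ((½)*78/(2 + 78²) + 116182) - 1*461827 = ((½)*78/(2 + 6084) + 116182) - 461827 = ((½)*78/6086 + 116182) - 461827 = ((½)*78*(1/6086) + 116182) - 461827 = (39/6086 + 116182) - 461827 = 707083691/6086 - 461827 = -2103595431/6086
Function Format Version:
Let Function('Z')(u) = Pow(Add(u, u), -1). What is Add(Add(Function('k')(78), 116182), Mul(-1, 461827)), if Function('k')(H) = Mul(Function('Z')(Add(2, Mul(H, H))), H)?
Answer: Rational(-2103595431, 6086) ≈ -3.4565e+5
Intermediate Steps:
Function('Z')(u) = Mul(Rational(1, 2), Pow(u, -1)) (Function('Z')(u) = Pow(Mul(2, u), -1) = Mul(Rational(1, 2), Pow(u, -1)))
Function('k')(H) = Mul(Rational(1, 2), H, Pow(Add(2, Pow(H, 2)), -1)) (Function('k')(H) = Mul(Mul(Rational(1, 2), Pow(Add(2, Mul(H, H)), -1)), H) = Mul(Mul(Rational(1, 2), Pow(Add(2, Pow(H, 2)), -1)), H) = Mul(Rational(1, 2), H, Pow(Add(2, Pow(H, 2)), -1)))
Add(Add(Function('k')(78), 116182), Mul(-1, 461827)) = Add(Add(Mul(Rational(1, 2), 78, Pow(Add(2, Pow(78, 2)), -1)), 116182), Mul(-1, 461827)) = Add(Add(Mul(Rational(1, 2), 78, Pow(Add(2, 6084), -1)), 116182), -461827) = Add(Add(Mul(Rational(1, 2), 78, Pow(6086, -1)), 116182), -461827) = Add(Add(Mul(Rational(1, 2), 78, Rational(1, 6086)), 116182), -461827) = Add(Add(Rational(39, 6086), 116182), -461827) = Add(Rational(707083691, 6086), -461827) = Rational(-2103595431, 6086)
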